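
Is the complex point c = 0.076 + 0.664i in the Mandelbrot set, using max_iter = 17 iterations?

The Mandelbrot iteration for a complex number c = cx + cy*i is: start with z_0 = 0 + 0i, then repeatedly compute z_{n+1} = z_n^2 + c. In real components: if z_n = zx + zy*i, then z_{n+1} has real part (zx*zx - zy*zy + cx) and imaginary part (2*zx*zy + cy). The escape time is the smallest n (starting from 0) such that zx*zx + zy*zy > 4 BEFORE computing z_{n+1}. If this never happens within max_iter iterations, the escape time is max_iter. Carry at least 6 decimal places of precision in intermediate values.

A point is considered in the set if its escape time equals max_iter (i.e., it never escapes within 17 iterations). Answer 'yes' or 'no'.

z_0 = 0 + 0i, c = 0.0760 + 0.6640i
Iter 1: z = 0.0760 + 0.6640i, |z|^2 = 0.4467
Iter 2: z = -0.3591 + 0.7649i, |z|^2 = 0.7141
Iter 3: z = -0.3801 + 0.1146i, |z|^2 = 0.1576
Iter 4: z = 0.2074 + 0.5769i, |z|^2 = 0.3758
Iter 5: z = -0.2138 + 0.9033i, |z|^2 = 0.8616
Iter 6: z = -0.6942 + 0.2778i, |z|^2 = 0.5591
Iter 7: z = 0.4807 + 0.2783i, |z|^2 = 0.3085
Iter 8: z = 0.2296 + 0.9316i, |z|^2 = 0.9205
Iter 9: z = -0.7391 + 1.0918i, |z|^2 = 1.7383
Iter 10: z = -0.5699 + -0.9499i, |z|^2 = 1.2271
Iter 11: z = -0.5015 + 1.7467i, |z|^2 = 3.3024
Iter 12: z = -2.7233 + -1.0880i, |z|^2 = 8.6002
Escaped at iteration 12

Answer: no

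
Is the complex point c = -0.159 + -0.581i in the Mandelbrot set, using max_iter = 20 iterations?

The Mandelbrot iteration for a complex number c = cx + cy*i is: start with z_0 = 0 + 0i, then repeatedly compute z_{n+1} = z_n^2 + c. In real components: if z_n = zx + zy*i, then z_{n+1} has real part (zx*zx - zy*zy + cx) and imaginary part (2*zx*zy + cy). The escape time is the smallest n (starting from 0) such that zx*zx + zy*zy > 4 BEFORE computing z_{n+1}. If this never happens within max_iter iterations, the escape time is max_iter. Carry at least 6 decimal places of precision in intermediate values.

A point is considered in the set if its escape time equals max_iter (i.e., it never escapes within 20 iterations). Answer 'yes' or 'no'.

z_0 = 0 + 0i, c = -0.1590 + -0.5810i
Iter 1: z = -0.1590 + -0.5810i, |z|^2 = 0.3628
Iter 2: z = -0.4713 + -0.3962i, |z|^2 = 0.3791
Iter 3: z = -0.0939 + -0.2075i, |z|^2 = 0.0519
Iter 4: z = -0.1932 + -0.5420i, |z|^2 = 0.3311
Iter 5: z = -0.4154 + -0.3715i, |z|^2 = 0.3106
Iter 6: z = -0.1244 + -0.2723i, |z|^2 = 0.0896
Iter 7: z = -0.2177 + -0.5132i, |z|^2 = 0.3108
Iter 8: z = -0.3750 + -0.3576i, |z|^2 = 0.2685
Iter 9: z = -0.1462 + -0.3128i, |z|^2 = 0.1192
Iter 10: z = -0.2355 + -0.4895i, |z|^2 = 0.2951
Iter 11: z = -0.3432 + -0.3505i, |z|^2 = 0.2406
Iter 12: z = -0.1640 + -0.3404i, |z|^2 = 0.1428
Iter 13: z = -0.2480 + -0.4693i, |z|^2 = 0.2818
Iter 14: z = -0.3177 + -0.3482i, |z|^2 = 0.2222
Iter 15: z = -0.1793 + -0.3597i, |z|^2 = 0.1615
Iter 16: z = -0.2562 + -0.4520i, |z|^2 = 0.2700
Iter 17: z = -0.2977 + -0.3494i, |z|^2 = 0.2106
Iter 18: z = -0.1924 + -0.3730i, |z|^2 = 0.1762
Iter 19: z = -0.2611 + -0.4374i, |z|^2 = 0.2595
Did not escape in 20 iterations → in set

Answer: yes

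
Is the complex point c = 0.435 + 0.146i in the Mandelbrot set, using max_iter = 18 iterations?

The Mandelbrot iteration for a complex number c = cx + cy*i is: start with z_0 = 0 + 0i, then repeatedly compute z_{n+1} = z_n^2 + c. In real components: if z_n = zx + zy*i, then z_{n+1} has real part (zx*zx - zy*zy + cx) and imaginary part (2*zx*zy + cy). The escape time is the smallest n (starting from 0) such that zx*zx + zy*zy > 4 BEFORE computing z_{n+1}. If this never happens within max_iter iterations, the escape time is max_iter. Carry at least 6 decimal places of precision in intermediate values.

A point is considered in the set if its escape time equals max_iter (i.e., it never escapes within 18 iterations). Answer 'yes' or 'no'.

Answer: no

Derivation:
z_0 = 0 + 0i, c = 0.4350 + 0.1460i
Iter 1: z = 0.4350 + 0.1460i, |z|^2 = 0.2105
Iter 2: z = 0.6029 + 0.2730i, |z|^2 = 0.4380
Iter 3: z = 0.7240 + 0.4752i, |z|^2 = 0.7499
Iter 4: z = 0.7333 + 0.8341i, |z|^2 = 1.2334
Iter 5: z = 0.2770 + 1.3692i, |z|^2 = 1.9515
Iter 6: z = -1.3630 + 0.9047i, |z|^2 = 2.6763
Iter 7: z = 1.4744 + -2.3202i, |z|^2 = 7.5573
Escaped at iteration 7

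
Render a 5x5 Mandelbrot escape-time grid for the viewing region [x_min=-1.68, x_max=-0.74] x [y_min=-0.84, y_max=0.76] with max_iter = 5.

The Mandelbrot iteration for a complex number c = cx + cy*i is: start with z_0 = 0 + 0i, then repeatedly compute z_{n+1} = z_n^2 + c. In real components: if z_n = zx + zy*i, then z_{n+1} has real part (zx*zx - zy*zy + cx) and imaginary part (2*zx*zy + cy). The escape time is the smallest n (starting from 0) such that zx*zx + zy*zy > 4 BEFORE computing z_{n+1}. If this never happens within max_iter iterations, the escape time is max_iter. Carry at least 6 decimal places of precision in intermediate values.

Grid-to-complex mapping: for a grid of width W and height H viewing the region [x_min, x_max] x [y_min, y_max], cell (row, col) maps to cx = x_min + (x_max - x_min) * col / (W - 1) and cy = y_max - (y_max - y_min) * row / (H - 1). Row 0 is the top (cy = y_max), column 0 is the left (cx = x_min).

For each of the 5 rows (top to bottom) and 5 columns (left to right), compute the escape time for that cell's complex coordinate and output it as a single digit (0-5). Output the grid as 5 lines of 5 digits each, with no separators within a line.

(row=0, col=0): c = -1.6800 + 0.7600i → escape time 3
(row=0, col=1): c = -1.4450 + 0.7600i → escape time 3
(row=0, col=2): c = -1.2100 + 0.7600i → escape time 3
(row=0, col=3): c = -0.9750 + 0.7600i → escape time 4
(row=0, col=4): c = -0.7400 + 0.7600i → escape time 4
(row=1, col=0): c = -1.6800 + 0.3600i → escape time 4
(row=1, col=1): c = -1.4450 + 0.3600i → escape time 5
(row=1, col=2): c = -1.2100 + 0.3600i → escape time 5
(row=1, col=3): c = -0.9750 + 0.3600i → escape time 5
(row=1, col=4): c = -0.7400 + 0.3600i → escape time 5
(row=2, col=0): c = -1.6800 + -0.0400i → escape time 5
(row=2, col=1): c = -1.4450 + -0.0400i → escape time 5
(row=2, col=2): c = -1.2100 + -0.0400i → escape time 5
(row=2, col=3): c = -0.9750 + -0.0400i → escape time 5
(row=2, col=4): c = -0.7400 + -0.0400i → escape time 5
(row=3, col=0): c = -1.6800 + -0.4400i → escape time 3
(row=3, col=1): c = -1.4450 + -0.4400i → escape time 4
(row=3, col=2): c = -1.2100 + -0.4400i → escape time 5
(row=3, col=3): c = -0.9750 + -0.4400i → escape time 5
(row=3, col=4): c = -0.7400 + -0.4400i → escape time 5
(row=4, col=0): c = -1.6800 + -0.8400i → escape time 2
(row=4, col=1): c = -1.4450 + -0.8400i → escape time 3
(row=4, col=2): c = -1.2100 + -0.8400i → escape time 3
(row=4, col=3): c = -0.9750 + -0.8400i → escape time 3
(row=4, col=4): c = -0.7400 + -0.8400i → escape time 4

Answer: 33344
45555
55555
34555
23334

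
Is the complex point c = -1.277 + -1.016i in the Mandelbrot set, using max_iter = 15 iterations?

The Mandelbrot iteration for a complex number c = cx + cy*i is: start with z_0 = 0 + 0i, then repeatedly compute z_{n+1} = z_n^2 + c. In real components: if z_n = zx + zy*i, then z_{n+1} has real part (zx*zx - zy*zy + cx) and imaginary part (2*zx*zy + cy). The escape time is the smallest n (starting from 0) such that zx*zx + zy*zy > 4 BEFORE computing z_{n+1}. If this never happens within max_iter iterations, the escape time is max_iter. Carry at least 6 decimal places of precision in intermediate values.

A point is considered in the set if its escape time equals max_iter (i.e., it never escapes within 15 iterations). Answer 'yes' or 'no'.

z_0 = 0 + 0i, c = -1.2770 + -1.0160i
Iter 1: z = -1.2770 + -1.0160i, |z|^2 = 2.6630
Iter 2: z = -0.6785 + 1.5789i, |z|^2 = 2.9532
Iter 3: z = -3.3094 + -3.1586i, |z|^2 = 20.9290
Escaped at iteration 3

Answer: no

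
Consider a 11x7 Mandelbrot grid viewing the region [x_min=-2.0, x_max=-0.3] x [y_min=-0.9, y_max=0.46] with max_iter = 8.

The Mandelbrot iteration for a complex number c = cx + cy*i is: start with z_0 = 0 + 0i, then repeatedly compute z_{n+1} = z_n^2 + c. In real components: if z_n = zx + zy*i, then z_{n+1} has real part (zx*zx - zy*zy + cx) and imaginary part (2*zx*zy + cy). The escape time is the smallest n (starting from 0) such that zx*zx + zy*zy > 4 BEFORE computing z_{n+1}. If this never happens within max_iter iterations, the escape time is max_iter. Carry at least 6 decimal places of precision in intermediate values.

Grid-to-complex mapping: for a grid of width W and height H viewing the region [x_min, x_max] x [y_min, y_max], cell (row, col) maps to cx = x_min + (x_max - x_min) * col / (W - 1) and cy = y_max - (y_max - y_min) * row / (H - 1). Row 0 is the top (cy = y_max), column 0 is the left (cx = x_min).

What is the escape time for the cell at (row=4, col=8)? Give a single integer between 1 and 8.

Answer: 8

Derivation:
z_0 = 0 + 0i, c = -0.6400 + -0.4467i
Iter 1: z = -0.6400 + -0.4467i, |z|^2 = 0.6091
Iter 2: z = -0.4299 + 0.1251i, |z|^2 = 0.2005
Iter 3: z = -0.4708 + -0.5542i, |z|^2 = 0.5288
Iter 4: z = -0.7255 + 0.0752i, |z|^2 = 0.5320
Iter 5: z = -0.1193 + -0.5558i, |z|^2 = 0.3231
Iter 6: z = -0.9346 + -0.3140i, |z|^2 = 0.9721
Iter 7: z = 0.1349 + 0.1403i, |z|^2 = 0.0379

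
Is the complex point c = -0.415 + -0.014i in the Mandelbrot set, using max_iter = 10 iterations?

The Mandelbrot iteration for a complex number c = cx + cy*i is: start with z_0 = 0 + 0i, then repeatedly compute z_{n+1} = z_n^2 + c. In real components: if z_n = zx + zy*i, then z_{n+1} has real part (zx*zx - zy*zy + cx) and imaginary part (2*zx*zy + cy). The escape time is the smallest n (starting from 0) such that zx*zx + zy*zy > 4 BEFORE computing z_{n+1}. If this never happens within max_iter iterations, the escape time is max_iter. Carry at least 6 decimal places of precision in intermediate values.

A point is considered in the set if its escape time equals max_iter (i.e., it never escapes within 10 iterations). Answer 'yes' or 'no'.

Answer: yes

Derivation:
z_0 = 0 + 0i, c = -0.4150 + -0.0140i
Iter 1: z = -0.4150 + -0.0140i, |z|^2 = 0.1724
Iter 2: z = -0.2430 + -0.0024i, |z|^2 = 0.0590
Iter 3: z = -0.3560 + -0.0128i, |z|^2 = 0.1269
Iter 4: z = -0.2884 + -0.0049i, |z|^2 = 0.0832
Iter 5: z = -0.3318 + -0.0112i, |z|^2 = 0.1102
Iter 6: z = -0.3050 + -0.0066i, |z|^2 = 0.0931
Iter 7: z = -0.3220 + -0.0100i, |z|^2 = 0.1038
Iter 8: z = -0.3114 + -0.0076i, |z|^2 = 0.0970
Iter 9: z = -0.3181 + -0.0093i, |z|^2 = 0.1013
Did not escape in 10 iterations → in set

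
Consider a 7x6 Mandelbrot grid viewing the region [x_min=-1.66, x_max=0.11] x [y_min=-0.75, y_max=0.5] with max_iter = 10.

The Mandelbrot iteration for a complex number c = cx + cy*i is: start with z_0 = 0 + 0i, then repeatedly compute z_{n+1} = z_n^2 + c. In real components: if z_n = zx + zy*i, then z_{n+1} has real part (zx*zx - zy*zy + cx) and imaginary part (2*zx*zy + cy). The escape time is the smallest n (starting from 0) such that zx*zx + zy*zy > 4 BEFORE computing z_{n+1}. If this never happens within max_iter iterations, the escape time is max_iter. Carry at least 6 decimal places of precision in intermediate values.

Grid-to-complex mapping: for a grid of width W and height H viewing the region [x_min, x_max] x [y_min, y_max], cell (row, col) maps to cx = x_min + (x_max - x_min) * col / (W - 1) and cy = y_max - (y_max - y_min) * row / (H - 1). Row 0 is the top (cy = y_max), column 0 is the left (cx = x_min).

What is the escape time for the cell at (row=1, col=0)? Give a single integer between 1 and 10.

Answer: 4

Derivation:
z_0 = 0 + 0i, c = -1.6600 + 0.2500i
Iter 1: z = -1.6600 + 0.2500i, |z|^2 = 2.8181
Iter 2: z = 1.0331 + -0.5800i, |z|^2 = 1.4037
Iter 3: z = -0.9291 + -0.9484i, |z|^2 = 1.7627
Iter 4: z = -1.6962 + 2.0123i, |z|^2 = 6.9266
Escaped at iteration 4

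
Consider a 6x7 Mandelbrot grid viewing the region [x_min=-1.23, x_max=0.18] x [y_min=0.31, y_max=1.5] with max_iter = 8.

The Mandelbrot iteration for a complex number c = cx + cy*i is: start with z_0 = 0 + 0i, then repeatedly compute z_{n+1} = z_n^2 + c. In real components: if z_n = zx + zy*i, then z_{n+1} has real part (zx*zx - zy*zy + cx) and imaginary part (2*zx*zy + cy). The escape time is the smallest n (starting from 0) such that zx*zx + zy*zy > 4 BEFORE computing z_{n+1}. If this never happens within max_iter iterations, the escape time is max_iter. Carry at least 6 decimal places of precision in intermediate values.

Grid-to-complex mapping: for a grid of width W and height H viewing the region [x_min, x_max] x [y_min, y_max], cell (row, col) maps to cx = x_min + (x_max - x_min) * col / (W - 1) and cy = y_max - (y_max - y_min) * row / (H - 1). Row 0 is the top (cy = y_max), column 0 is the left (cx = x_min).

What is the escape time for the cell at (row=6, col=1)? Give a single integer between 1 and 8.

Answer: 8

Derivation:
z_0 = 0 + 0i, c = -0.9480 + 0.3100i
Iter 1: z = -0.9480 + 0.3100i, |z|^2 = 0.9948
Iter 2: z = -0.1454 + -0.2778i, |z|^2 = 0.0983
Iter 3: z = -1.0040 + 0.3908i, |z|^2 = 1.1607
Iter 4: z = -0.0927 + -0.4747i, |z|^2 = 0.2339
Iter 5: z = -1.1647 + 0.3980i, |z|^2 = 1.5150
Iter 6: z = 0.2502 + -0.6171i, |z|^2 = 0.4434
Iter 7: z = -1.2662 + 0.0012i, |z|^2 = 1.6031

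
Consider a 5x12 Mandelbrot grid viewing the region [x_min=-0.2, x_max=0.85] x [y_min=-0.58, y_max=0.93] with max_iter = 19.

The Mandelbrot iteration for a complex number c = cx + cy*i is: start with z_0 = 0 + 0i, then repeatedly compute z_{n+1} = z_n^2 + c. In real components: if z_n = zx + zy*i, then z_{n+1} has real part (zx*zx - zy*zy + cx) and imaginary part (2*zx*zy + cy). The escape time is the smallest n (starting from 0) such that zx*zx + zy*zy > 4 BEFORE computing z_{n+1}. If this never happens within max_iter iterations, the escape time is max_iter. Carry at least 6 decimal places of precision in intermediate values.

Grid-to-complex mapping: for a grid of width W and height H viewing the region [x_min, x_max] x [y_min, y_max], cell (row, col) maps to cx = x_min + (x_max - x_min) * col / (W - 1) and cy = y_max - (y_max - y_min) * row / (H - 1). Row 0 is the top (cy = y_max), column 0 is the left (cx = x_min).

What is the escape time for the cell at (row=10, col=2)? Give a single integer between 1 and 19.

Answer: 17

Derivation:
z_0 = 0 + 0i, c = 0.3250 + -0.4427i
Iter 1: z = 0.3250 + -0.4427i, |z|^2 = 0.3016
Iter 2: z = 0.2346 + -0.7305i, |z|^2 = 0.5887
Iter 3: z = -0.1536 + -0.7855i, |z|^2 = 0.6406
Iter 4: z = -0.2684 + -0.2014i, |z|^2 = 0.1126
Iter 5: z = 0.3565 + -0.3346i, |z|^2 = 0.2390
Iter 6: z = 0.3401 + -0.6813i, |z|^2 = 0.5798
Iter 7: z = -0.0234 + -0.9062i, |z|^2 = 0.8217
Iter 8: z = -0.4956 + -0.4003i, |z|^2 = 0.4058
Iter 9: z = 0.4104 + -0.0460i, |z|^2 = 0.1705
Iter 10: z = 0.4913 + -0.4805i, |z|^2 = 0.4723
Iter 11: z = 0.3355 + -0.9149i, |z|^2 = 0.9496
Iter 12: z = -0.3994 + -1.0566i, |z|^2 = 1.2760
Iter 13: z = -0.6319 + 0.4013i, |z|^2 = 0.5604
Iter 14: z = 0.5633 + -0.9500i, |z|^2 = 1.2197
Iter 15: z = -0.2601 + -1.5129i, |z|^2 = 2.3566
Iter 16: z = -1.8962 + 0.3444i, |z|^2 = 3.7143
Iter 17: z = 3.8021 + -1.7490i, |z|^2 = 17.5147
Escaped at iteration 17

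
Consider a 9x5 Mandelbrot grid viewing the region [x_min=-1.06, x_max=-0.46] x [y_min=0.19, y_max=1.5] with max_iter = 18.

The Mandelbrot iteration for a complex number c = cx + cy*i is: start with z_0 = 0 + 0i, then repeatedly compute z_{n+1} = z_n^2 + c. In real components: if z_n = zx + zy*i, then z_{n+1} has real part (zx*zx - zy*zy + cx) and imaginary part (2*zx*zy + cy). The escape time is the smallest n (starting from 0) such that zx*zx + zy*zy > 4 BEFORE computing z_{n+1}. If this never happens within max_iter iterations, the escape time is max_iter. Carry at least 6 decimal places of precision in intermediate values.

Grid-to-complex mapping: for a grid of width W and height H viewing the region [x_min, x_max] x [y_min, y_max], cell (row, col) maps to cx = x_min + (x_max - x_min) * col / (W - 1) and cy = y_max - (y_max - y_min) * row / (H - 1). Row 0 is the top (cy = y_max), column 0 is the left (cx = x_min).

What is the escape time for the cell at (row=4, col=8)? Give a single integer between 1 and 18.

z_0 = 0 + 0i, c = -0.4600 + 0.1900i
Iter 1: z = -0.4600 + 0.1900i, |z|^2 = 0.2477
Iter 2: z = -0.2845 + 0.0152i, |z|^2 = 0.0812
Iter 3: z = -0.3793 + 0.1814i, |z|^2 = 0.1767
Iter 4: z = -0.3490 + 0.0524i, |z|^2 = 0.1246
Iter 5: z = -0.3409 + 0.1534i, |z|^2 = 0.1398
Iter 6: z = -0.3673 + 0.0854i, |z|^2 = 0.1422
Iter 7: z = -0.3324 + 0.1273i, |z|^2 = 0.1267
Iter 8: z = -0.3657 + 0.1054i, |z|^2 = 0.1449
Iter 9: z = -0.3374 + 0.1129i, |z|^2 = 0.1266
Iter 10: z = -0.3589 + 0.1138i, |z|^2 = 0.1418
Iter 11: z = -0.3441 + 0.1083i, |z|^2 = 0.1301
Iter 12: z = -0.3533 + 0.1155i, |z|^2 = 0.1382
Iter 13: z = -0.3485 + 0.1084i, |z|^2 = 0.1332
Iter 14: z = -0.3503 + 0.1144i, |z|^2 = 0.1358
Iter 15: z = -0.3504 + 0.1098i, |z|^2 = 0.1348
Iter 16: z = -0.3493 + 0.1130i, |z|^2 = 0.1348
Iter 17: z = -0.3508 + 0.1110i, |z|^2 = 0.1354

Answer: 18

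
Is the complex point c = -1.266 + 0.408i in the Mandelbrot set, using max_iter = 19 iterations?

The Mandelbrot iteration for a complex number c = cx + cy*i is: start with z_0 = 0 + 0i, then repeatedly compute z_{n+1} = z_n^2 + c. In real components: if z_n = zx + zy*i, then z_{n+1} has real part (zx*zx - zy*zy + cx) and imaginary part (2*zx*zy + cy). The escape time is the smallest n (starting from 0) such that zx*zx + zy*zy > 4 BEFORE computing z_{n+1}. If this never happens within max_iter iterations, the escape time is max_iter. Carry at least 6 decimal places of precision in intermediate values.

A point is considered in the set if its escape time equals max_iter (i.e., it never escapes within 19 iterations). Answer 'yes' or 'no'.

Answer: no

Derivation:
z_0 = 0 + 0i, c = -1.2660 + 0.4080i
Iter 1: z = -1.2660 + 0.4080i, |z|^2 = 1.7692
Iter 2: z = 0.1703 + -0.6251i, |z|^2 = 0.4197
Iter 3: z = -1.6277 + 0.1951i, |z|^2 = 2.6875
Iter 4: z = 1.3453 + -0.2272i, |z|^2 = 1.8615
Iter 5: z = 0.4923 + -0.2033i, |z|^2 = 0.2837
Iter 6: z = -1.0650 + 0.2079i, |z|^2 = 1.1774
Iter 7: z = -0.1751 + -0.0348i, |z|^2 = 0.0319
Iter 8: z = -1.2366 + 0.4202i, |z|^2 = 1.7056
Iter 9: z = 0.0865 + -0.6311i, |z|^2 = 0.4058
Iter 10: z = -1.6569 + 0.2987i, |z|^2 = 2.8344
Iter 11: z = 1.3899 + -0.5820i, |z|^2 = 2.2705
Iter 12: z = 0.3272 + -1.2098i, |z|^2 = 1.5706
Iter 13: z = -2.6225 + -0.3836i, |z|^2 = 7.0246
Escaped at iteration 13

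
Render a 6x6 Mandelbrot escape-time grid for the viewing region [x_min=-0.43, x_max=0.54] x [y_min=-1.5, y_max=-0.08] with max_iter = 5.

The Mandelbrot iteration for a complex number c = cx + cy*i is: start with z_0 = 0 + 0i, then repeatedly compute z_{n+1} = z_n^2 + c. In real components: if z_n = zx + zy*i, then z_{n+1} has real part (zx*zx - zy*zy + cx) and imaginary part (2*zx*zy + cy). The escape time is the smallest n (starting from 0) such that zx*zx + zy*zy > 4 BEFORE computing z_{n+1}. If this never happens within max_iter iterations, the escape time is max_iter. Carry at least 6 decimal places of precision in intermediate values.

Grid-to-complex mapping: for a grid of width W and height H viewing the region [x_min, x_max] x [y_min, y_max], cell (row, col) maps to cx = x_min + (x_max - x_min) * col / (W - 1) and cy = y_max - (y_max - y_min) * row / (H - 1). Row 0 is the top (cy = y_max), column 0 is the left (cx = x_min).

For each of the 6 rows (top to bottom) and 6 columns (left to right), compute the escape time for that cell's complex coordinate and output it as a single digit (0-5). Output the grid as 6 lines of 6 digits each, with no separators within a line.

(row=0, col=0): c = -0.4300 + -0.0800i → escape time 5
(row=0, col=1): c = -0.2360 + -0.0800i → escape time 5
(row=0, col=2): c = -0.0420 + -0.0800i → escape time 5
(row=0, col=3): c = 0.1520 + -0.0800i → escape time 5
(row=0, col=4): c = 0.3460 + -0.0800i → escape time 5
(row=0, col=5): c = 0.5400 + -0.0800i → escape time 4
(row=1, col=0): c = -0.4300 + -0.3640i → escape time 5
(row=1, col=1): c = -0.2360 + -0.3640i → escape time 5
(row=1, col=2): c = -0.0420 + -0.3640i → escape time 5
(row=1, col=3): c = 0.1520 + -0.3640i → escape time 5
(row=1, col=4): c = 0.3460 + -0.3640i → escape time 5
(row=1, col=5): c = 0.5400 + -0.3640i → escape time 4
(row=2, col=0): c = -0.4300 + -0.6480i → escape time 5
(row=2, col=1): c = -0.2360 + -0.6480i → escape time 5
(row=2, col=2): c = -0.0420 + -0.6480i → escape time 5
(row=2, col=3): c = 0.1520 + -0.6480i → escape time 5
(row=2, col=4): c = 0.3460 + -0.6480i → escape time 5
(row=2, col=5): c = 0.5400 + -0.6480i → escape time 3
(row=3, col=0): c = -0.4300 + -0.9320i → escape time 5
(row=3, col=1): c = -0.2360 + -0.9320i → escape time 5
(row=3, col=2): c = -0.0420 + -0.9320i → escape time 5
(row=3, col=3): c = 0.1520 + -0.9320i → escape time 4
(row=3, col=4): c = 0.3460 + -0.9320i → escape time 3
(row=3, col=5): c = 0.5400 + -0.9320i → escape time 3
(row=4, col=0): c = -0.4300 + -1.2160i → escape time 3
(row=4, col=1): c = -0.2360 + -1.2160i → escape time 3
(row=4, col=2): c = -0.0420 + -1.2160i → escape time 3
(row=4, col=3): c = 0.1520 + -1.2160i → escape time 2
(row=4, col=4): c = 0.3460 + -1.2160i → escape time 2
(row=4, col=5): c = 0.5400 + -1.2160i → escape time 2
(row=5, col=0): c = -0.4300 + -1.5000i → escape time 2
(row=5, col=1): c = -0.2360 + -1.5000i → escape time 2
(row=5, col=2): c = -0.0420 + -1.5000i → escape time 2
(row=5, col=3): c = 0.1520 + -1.5000i → escape time 2
(row=5, col=4): c = 0.3460 + -1.5000i → escape time 2
(row=5, col=5): c = 0.5400 + -1.5000i → escape time 2

Answer: 555554
555554
555553
555433
333222
222222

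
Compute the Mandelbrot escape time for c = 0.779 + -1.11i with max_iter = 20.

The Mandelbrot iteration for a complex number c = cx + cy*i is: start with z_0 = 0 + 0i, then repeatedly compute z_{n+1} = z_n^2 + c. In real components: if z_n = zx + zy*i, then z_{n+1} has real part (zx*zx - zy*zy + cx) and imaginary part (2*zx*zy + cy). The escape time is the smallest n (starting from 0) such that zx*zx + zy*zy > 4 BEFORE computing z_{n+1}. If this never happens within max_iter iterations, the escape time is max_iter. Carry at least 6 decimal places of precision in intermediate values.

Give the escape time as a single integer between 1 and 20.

z_0 = 0 + 0i, c = 0.7790 + -1.1100i
Iter 1: z = 0.7790 + -1.1100i, |z|^2 = 1.8389
Iter 2: z = 0.1537 + -2.8394i, |z|^2 = 8.0857
Escaped at iteration 2

Answer: 2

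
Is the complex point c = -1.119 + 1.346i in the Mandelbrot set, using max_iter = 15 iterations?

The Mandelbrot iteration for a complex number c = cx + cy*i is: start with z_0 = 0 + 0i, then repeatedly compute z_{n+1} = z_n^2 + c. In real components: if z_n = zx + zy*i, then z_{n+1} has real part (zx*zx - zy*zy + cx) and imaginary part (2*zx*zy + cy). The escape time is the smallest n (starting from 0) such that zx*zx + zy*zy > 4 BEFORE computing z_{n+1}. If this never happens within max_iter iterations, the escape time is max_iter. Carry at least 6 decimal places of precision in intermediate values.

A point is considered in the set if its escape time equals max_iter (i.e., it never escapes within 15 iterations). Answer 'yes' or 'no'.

z_0 = 0 + 0i, c = -1.1190 + 1.3460i
Iter 1: z = -1.1190 + 1.3460i, |z|^2 = 3.0639
Iter 2: z = -1.6786 + -1.6663i, |z|^2 = 5.5943
Escaped at iteration 2

Answer: no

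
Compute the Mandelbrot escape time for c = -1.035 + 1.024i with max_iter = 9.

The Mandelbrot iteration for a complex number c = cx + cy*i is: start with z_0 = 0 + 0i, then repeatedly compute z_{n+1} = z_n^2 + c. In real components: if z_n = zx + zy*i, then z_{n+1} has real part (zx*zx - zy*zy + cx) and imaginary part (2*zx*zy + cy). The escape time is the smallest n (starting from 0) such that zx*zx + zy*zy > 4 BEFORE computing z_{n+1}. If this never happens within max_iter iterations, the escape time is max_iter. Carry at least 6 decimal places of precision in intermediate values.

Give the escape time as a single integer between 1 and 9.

Answer: 3

Derivation:
z_0 = 0 + 0i, c = -1.0350 + 1.0240i
Iter 1: z = -1.0350 + 1.0240i, |z|^2 = 2.1198
Iter 2: z = -1.0124 + -1.0957i, |z|^2 = 2.2254
Iter 3: z = -1.2107 + 3.2424i, |z|^2 = 11.9790
Escaped at iteration 3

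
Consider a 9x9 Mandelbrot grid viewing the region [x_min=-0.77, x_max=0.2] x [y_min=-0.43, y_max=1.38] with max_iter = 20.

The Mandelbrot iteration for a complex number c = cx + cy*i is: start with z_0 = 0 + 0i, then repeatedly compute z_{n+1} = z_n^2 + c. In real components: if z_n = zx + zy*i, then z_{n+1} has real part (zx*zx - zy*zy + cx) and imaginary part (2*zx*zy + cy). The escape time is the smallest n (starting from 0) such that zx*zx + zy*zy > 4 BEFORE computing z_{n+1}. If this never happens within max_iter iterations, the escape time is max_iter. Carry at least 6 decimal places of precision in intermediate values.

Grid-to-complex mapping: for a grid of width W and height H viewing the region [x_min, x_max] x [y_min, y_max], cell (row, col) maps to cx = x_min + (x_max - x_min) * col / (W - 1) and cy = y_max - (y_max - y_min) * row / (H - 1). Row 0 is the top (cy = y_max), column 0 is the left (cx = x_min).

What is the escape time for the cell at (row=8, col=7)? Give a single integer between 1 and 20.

z_0 = 0 + 0i, c = 0.0787 + -0.4300i
Iter 1: z = 0.0787 + -0.4300i, |z|^2 = 0.1911
Iter 2: z = -0.0999 + -0.4977i, |z|^2 = 0.2577
Iter 3: z = -0.1590 + -0.3305i, |z|^2 = 0.1345
Iter 4: z = -0.0052 + -0.3249i, |z|^2 = 0.1056
Iter 5: z = -0.0268 + -0.4266i, |z|^2 = 0.1827
Iter 6: z = -0.1025 + -0.4071i, |z|^2 = 0.1763
Iter 7: z = -0.0765 + -0.3465i, |z|^2 = 0.1259
Iter 8: z = -0.0355 + -0.3770i, |z|^2 = 0.1434
Iter 9: z = -0.0621 + -0.4033i, |z|^2 = 0.1665
Iter 10: z = -0.0800 + -0.3799i, |z|^2 = 0.1507
Iter 11: z = -0.0592 + -0.3692i, |z|^2 = 0.1398
Iter 12: z = -0.0541 + -0.3863i, |z|^2 = 0.1522
Iter 13: z = -0.0676 + -0.3882i, |z|^2 = 0.1553
Iter 14: z = -0.0674 + -0.3775i, |z|^2 = 0.1471
Iter 15: z = -0.0592 + -0.3791i, |z|^2 = 0.1472
Iter 16: z = -0.0615 + -0.3851i, |z|^2 = 0.1521
Iter 17: z = -0.0658 + -0.3827i, |z|^2 = 0.1508
Iter 18: z = -0.0634 + -0.3797i, |z|^2 = 0.1482
Iter 19: z = -0.0614 + -0.3819i, |z|^2 = 0.1496

Answer: 20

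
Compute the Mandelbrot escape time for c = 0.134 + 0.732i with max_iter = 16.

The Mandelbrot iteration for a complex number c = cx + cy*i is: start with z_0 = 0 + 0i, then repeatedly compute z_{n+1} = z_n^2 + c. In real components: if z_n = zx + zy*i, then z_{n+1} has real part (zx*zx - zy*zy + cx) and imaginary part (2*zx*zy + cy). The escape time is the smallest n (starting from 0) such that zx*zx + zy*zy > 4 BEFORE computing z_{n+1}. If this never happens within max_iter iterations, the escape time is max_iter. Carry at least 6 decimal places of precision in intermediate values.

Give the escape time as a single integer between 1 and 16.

z_0 = 0 + 0i, c = 0.1340 + 0.7320i
Iter 1: z = 0.1340 + 0.7320i, |z|^2 = 0.5538
Iter 2: z = -0.3839 + 0.9282i, |z|^2 = 1.0089
Iter 3: z = -0.5802 + 0.0194i, |z|^2 = 0.3370
Iter 4: z = 0.4702 + 0.7095i, |z|^2 = 0.7245
Iter 5: z = -0.1483 + 1.3992i, |z|^2 = 1.9798
Iter 6: z = -1.8018 + 0.3171i, |z|^2 = 3.3470
Iter 7: z = 3.2799 + -0.4106i, |z|^2 = 10.9264
Escaped at iteration 7

Answer: 7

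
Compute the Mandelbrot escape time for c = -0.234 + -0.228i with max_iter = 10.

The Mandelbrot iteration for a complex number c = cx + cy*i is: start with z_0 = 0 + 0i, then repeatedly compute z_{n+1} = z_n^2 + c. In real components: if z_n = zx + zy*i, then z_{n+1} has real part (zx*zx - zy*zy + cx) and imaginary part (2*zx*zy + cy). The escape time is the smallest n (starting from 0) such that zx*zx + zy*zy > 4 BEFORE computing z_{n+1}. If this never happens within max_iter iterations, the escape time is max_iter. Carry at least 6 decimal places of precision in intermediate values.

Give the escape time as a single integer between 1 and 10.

Answer: 10

Derivation:
z_0 = 0 + 0i, c = -0.2340 + -0.2280i
Iter 1: z = -0.2340 + -0.2280i, |z|^2 = 0.1067
Iter 2: z = -0.2312 + -0.1213i, |z|^2 = 0.0682
Iter 3: z = -0.1952 + -0.1719i, |z|^2 = 0.0677
Iter 4: z = -0.2254 + -0.1609i, |z|^2 = 0.0767
Iter 5: z = -0.2091 + -0.1555i, |z|^2 = 0.0679
Iter 6: z = -0.2145 + -0.1630i, |z|^2 = 0.0726
Iter 7: z = -0.2146 + -0.1581i, |z|^2 = 0.0710
Iter 8: z = -0.2130 + -0.1602i, |z|^2 = 0.0710
Iter 9: z = -0.2143 + -0.1598i, |z|^2 = 0.0715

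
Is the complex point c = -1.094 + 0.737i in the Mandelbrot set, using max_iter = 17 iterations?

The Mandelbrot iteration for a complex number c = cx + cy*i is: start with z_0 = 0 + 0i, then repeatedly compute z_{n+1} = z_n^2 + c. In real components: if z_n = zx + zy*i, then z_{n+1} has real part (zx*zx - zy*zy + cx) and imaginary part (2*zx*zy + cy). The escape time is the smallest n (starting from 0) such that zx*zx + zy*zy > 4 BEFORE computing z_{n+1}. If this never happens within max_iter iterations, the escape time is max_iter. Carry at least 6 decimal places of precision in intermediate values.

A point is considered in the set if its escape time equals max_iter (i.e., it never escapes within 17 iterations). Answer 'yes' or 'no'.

Answer: no

Derivation:
z_0 = 0 + 0i, c = -1.0940 + 0.7370i
Iter 1: z = -1.0940 + 0.7370i, |z|^2 = 1.7400
Iter 2: z = -0.4403 + -0.8756i, |z|^2 = 0.9605
Iter 3: z = -1.6667 + 1.5081i, |z|^2 = 5.0522
Escaped at iteration 3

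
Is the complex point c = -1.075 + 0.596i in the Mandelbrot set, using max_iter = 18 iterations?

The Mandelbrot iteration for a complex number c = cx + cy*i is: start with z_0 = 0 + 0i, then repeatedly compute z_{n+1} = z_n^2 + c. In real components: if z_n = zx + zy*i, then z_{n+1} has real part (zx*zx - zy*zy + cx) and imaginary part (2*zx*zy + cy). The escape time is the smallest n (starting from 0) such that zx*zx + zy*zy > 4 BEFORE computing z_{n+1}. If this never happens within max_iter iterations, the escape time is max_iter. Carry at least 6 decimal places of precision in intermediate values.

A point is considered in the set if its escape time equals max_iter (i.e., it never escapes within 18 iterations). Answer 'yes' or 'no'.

Answer: no

Derivation:
z_0 = 0 + 0i, c = -1.0750 + 0.5960i
Iter 1: z = -1.0750 + 0.5960i, |z|^2 = 1.5108
Iter 2: z = -0.2746 + -0.6854i, |z|^2 = 0.5452
Iter 3: z = -1.4694 + 0.9724i, |z|^2 = 3.1046
Iter 4: z = 0.1385 + -2.2617i, |z|^2 = 5.1343
Escaped at iteration 4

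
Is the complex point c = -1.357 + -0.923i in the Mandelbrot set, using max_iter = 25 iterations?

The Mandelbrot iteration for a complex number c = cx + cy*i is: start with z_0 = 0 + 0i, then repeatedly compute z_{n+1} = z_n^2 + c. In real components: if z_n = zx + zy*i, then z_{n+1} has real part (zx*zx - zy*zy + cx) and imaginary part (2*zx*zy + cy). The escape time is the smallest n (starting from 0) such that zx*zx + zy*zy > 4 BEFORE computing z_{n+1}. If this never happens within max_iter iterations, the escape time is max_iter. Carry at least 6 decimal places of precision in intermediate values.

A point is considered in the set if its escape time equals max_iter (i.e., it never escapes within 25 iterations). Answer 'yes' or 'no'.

Answer: no

Derivation:
z_0 = 0 + 0i, c = -1.3570 + -0.9230i
Iter 1: z = -1.3570 + -0.9230i, |z|^2 = 2.6934
Iter 2: z = -0.3675 + 1.5820i, |z|^2 = 2.6378
Iter 3: z = -3.7248 + -2.0857i, |z|^2 = 18.2240
Escaped at iteration 3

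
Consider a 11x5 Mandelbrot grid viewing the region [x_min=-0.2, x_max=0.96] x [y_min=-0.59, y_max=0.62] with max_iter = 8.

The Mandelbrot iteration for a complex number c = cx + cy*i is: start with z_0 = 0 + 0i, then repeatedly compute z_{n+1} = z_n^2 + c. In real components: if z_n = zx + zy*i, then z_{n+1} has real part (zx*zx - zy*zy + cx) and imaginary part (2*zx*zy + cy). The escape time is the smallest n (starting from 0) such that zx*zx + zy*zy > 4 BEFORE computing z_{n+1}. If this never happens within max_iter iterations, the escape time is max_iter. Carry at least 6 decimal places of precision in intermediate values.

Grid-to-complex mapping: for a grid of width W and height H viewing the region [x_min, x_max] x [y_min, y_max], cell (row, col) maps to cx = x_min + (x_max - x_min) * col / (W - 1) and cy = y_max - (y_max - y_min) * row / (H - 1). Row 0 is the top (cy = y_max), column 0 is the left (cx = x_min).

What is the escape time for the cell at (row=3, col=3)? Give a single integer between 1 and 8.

z_0 = 0 + 0i, c = 0.1480 + -0.2875i
Iter 1: z = 0.1480 + -0.2875i, |z|^2 = 0.1046
Iter 2: z = 0.0872 + -0.3726i, |z|^2 = 0.1464
Iter 3: z = 0.0168 + -0.3525i, |z|^2 = 0.1245
Iter 4: z = 0.0240 + -0.2993i, |z|^2 = 0.0902
Iter 5: z = 0.0590 + -0.3019i, |z|^2 = 0.0946
Iter 6: z = 0.0603 + -0.3231i, |z|^2 = 0.1080
Iter 7: z = 0.0472 + -0.3265i, |z|^2 = 0.1088

Answer: 8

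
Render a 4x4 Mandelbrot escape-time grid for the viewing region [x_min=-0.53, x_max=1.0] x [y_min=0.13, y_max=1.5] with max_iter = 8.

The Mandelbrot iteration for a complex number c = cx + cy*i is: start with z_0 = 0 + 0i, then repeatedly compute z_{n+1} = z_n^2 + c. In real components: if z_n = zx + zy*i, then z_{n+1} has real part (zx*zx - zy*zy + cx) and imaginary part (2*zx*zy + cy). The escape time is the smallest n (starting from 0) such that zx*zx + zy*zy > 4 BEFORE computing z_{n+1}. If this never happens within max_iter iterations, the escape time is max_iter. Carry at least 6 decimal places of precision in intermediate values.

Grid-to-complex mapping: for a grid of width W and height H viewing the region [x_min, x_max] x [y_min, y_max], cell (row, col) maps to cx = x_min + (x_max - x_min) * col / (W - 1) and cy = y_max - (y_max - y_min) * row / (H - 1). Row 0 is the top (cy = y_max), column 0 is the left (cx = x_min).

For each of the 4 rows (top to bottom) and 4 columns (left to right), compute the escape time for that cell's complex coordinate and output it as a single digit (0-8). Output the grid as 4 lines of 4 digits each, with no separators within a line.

(row=0, col=0): c = -0.5300 + 1.5000i → escape time 2
(row=0, col=1): c = -0.0200 + 1.5000i → escape time 2
(row=0, col=2): c = 0.4900 + 1.5000i → escape time 2
(row=0, col=3): c = 1.0000 + 1.5000i → escape time 2
(row=1, col=0): c = -0.5300 + 1.0433i → escape time 4
(row=1, col=1): c = -0.0200 + 1.0433i → escape time 6
(row=1, col=2): c = 0.4900 + 1.0433i → escape time 2
(row=1, col=3): c = 1.0000 + 1.0433i → escape time 2
(row=2, col=0): c = -0.5300 + 0.5867i → escape time 8
(row=2, col=1): c = -0.0200 + 0.5867i → escape time 8
(row=2, col=2): c = 0.4900 + 0.5867i → escape time 5
(row=2, col=3): c = 1.0000 + 0.5867i → escape time 2
(row=3, col=0): c = -0.5300 + 0.1300i → escape time 8
(row=3, col=1): c = -0.0200 + 0.1300i → escape time 8
(row=3, col=2): c = 0.4900 + 0.1300i → escape time 5
(row=3, col=3): c = 1.0000 + 0.1300i → escape time 2

Answer: 2222
4622
8852
8852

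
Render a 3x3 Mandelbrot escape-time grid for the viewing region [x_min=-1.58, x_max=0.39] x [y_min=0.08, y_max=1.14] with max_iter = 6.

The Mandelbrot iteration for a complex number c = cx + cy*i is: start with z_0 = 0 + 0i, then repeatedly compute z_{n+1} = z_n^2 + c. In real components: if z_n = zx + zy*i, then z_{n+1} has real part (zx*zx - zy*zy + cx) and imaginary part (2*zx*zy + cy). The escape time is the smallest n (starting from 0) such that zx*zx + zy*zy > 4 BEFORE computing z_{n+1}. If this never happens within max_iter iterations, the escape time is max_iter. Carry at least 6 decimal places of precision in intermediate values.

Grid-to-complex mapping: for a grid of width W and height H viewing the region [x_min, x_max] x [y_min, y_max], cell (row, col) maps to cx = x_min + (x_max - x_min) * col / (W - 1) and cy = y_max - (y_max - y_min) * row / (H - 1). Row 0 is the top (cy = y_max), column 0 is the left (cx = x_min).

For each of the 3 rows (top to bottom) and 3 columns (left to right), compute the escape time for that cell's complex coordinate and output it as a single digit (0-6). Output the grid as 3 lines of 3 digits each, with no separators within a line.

(row=0, col=0): c = -1.5800 + 1.1400i → escape time 2
(row=0, col=1): c = -0.5950 + 1.1400i → escape time 3
(row=0, col=2): c = 0.3900 + 1.1400i → escape time 2
(row=1, col=0): c = -1.5800 + 0.6100i → escape time 3
(row=1, col=1): c = -0.5950 + 0.6100i → escape time 6
(row=1, col=2): c = 0.3900 + 0.6100i → escape time 6
(row=2, col=0): c = -1.5800 + 0.0800i → escape time 6
(row=2, col=1): c = -0.5950 + 0.0800i → escape time 6
(row=2, col=2): c = 0.3900 + 0.0800i → escape time 6

Answer: 232
366
666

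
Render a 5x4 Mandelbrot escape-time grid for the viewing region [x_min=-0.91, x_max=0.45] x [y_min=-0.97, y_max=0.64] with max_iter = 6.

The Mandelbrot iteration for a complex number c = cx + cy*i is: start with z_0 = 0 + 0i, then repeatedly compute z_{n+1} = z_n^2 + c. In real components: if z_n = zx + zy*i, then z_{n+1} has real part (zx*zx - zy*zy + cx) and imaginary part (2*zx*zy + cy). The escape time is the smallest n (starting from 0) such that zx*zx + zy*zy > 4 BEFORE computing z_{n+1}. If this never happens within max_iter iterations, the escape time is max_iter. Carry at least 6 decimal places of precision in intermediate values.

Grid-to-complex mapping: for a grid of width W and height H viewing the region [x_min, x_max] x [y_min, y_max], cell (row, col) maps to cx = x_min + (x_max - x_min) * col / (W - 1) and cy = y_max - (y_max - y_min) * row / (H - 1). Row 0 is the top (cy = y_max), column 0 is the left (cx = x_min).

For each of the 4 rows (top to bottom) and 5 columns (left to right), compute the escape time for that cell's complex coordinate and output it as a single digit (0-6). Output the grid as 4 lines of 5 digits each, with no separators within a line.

(row=0, col=0): c = -0.9100 + 0.6400i → escape time 4
(row=0, col=1): c = -0.5700 + 0.6400i → escape time 6
(row=0, col=2): c = -0.2300 + 0.6400i → escape time 6
(row=0, col=3): c = 0.1100 + 0.6400i → escape time 6
(row=0, col=4): c = 0.4500 + 0.6400i → escape time 5
(row=1, col=0): c = -0.9100 + 0.1033i → escape time 6
(row=1, col=1): c = -0.5700 + 0.1033i → escape time 6
(row=1, col=2): c = -0.2300 + 0.1033i → escape time 6
(row=1, col=3): c = 0.1100 + 0.1033i → escape time 6
(row=1, col=4): c = 0.4500 + 0.1033i → escape time 6
(row=2, col=0): c = -0.9100 + -0.4333i → escape time 6
(row=2, col=1): c = -0.5700 + -0.4333i → escape time 6
(row=2, col=2): c = -0.2300 + -0.4333i → escape time 6
(row=2, col=3): c = 0.1100 + -0.4333i → escape time 6
(row=2, col=4): c = 0.4500 + -0.4333i → escape time 6
(row=3, col=0): c = -0.9100 + -0.9700i → escape time 3
(row=3, col=1): c = -0.5700 + -0.9700i → escape time 4
(row=3, col=2): c = -0.2300 + -0.9700i → escape time 6
(row=3, col=3): c = 0.1100 + -0.9700i → escape time 4
(row=3, col=4): c = 0.4500 + -0.9700i → escape time 3

Answer: 46665
66666
66666
34643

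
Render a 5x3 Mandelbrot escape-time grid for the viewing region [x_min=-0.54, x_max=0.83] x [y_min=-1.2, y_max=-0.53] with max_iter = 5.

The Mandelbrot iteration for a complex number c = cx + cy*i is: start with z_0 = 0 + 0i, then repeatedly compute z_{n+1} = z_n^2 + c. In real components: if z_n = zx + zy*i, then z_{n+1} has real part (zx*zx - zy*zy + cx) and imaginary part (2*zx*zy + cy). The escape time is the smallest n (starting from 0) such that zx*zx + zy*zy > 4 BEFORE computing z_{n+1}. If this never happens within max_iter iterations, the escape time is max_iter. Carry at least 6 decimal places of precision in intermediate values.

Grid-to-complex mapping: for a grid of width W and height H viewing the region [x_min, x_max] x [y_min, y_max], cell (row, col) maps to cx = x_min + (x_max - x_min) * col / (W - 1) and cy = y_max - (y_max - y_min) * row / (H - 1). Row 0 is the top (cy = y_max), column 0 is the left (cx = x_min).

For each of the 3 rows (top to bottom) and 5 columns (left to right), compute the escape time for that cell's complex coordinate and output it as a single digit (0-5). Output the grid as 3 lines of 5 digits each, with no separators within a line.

(row=0, col=0): c = -0.5400 + -0.5300i → escape time 5
(row=0, col=1): c = -0.1975 + -0.5300i → escape time 5
(row=0, col=2): c = 0.1450 + -0.5300i → escape time 5
(row=0, col=3): c = 0.4875 + -0.5300i → escape time 5
(row=0, col=4): c = 0.8300 + -0.5300i → escape time 3
(row=1, col=0): c = -0.5400 + -0.8650i → escape time 4
(row=1, col=1): c = -0.1975 + -0.8650i → escape time 5
(row=1, col=2): c = 0.1450 + -0.8650i → escape time 5
(row=1, col=3): c = 0.4875 + -0.8650i → escape time 3
(row=1, col=4): c = 0.8300 + -0.8650i → escape time 2
(row=2, col=0): c = -0.5400 + -1.2000i → escape time 3
(row=2, col=1): c = -0.1975 + -1.2000i → escape time 3
(row=2, col=2): c = 0.1450 + -1.2000i → escape time 2
(row=2, col=3): c = 0.4875 + -1.2000i → escape time 2
(row=2, col=4): c = 0.8300 + -1.2000i → escape time 2

Answer: 55553
45532
33222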